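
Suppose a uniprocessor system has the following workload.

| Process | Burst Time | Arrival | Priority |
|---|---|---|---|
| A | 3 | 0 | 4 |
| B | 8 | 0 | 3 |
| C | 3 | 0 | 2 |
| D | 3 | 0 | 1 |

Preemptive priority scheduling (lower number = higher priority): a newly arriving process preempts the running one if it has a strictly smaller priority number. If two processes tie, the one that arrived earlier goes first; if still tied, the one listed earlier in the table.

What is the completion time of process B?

Schedule: | D 0-3 | C 3-6 | B 6-14 | A 14-17 |
Completion: A=17  B=14  C=6  D=3
Turnaround (C−A): A=17  B=14  C=6  D=3

14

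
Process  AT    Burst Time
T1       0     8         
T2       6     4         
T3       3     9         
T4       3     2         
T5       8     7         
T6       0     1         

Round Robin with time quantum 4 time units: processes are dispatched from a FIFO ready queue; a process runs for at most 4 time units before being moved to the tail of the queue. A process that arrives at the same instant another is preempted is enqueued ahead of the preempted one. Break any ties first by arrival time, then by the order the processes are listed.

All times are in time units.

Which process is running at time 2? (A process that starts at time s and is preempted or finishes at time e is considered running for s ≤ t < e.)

T1

Gantt: | T1 0-4 | T6 4-5 | T3 5-9 | T4 9-11 | T1 11-15 | T2 15-19 | T5 19-23 | T3 23-27 | T5 27-30 | T3 30-31 |
Completion: T1=15  T2=19  T3=31  T4=11  T5=30  T6=5
Turnaround (C−A): T1=15  T2=13  T3=28  T4=8  T5=22  T6=5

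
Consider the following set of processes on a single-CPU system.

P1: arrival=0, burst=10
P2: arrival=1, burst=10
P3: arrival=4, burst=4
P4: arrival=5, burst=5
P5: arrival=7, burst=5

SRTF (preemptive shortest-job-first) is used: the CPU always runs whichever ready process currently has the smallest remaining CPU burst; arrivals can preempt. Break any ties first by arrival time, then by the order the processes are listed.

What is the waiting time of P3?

0

Timeline: | P1 0-4 | P3 4-8 | P4 8-13 | P5 13-18 | P1 18-24 | P2 24-34 |
Completion: P1=24  P2=34  P3=8  P4=13  P5=18
Turnaround (C−A): P1=24  P2=33  P3=4  P4=8  P5=11
Waiting(P3) = turnaround − burst = 4 − 4 = 0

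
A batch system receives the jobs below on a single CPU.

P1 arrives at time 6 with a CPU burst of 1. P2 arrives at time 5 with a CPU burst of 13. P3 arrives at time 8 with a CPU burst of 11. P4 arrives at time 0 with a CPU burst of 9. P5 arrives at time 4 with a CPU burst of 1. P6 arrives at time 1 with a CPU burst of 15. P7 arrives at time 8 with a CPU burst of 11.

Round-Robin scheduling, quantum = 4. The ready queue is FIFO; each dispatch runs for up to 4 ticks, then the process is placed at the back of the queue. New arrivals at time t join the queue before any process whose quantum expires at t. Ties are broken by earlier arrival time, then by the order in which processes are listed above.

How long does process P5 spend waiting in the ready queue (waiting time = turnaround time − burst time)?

Schedule: | P4 0-4 | P6 4-8 | P5 8-9 | P4 9-13 | P2 13-17 | P1 17-18 | P3 18-22 | P7 22-26 | P6 26-30 | P4 30-31 | P2 31-35 | P3 35-39 | P7 39-43 | P6 43-47 | P2 47-51 | P3 51-54 | P7 54-57 | P6 57-60 | P2 60-61 |
Completion: P1=18  P2=61  P3=54  P4=31  P5=9  P6=60  P7=57
Turnaround (C−A): P1=12  P2=56  P3=46  P4=31  P5=5  P6=59  P7=49
Waiting(P5) = turnaround − burst = 5 − 1 = 4

4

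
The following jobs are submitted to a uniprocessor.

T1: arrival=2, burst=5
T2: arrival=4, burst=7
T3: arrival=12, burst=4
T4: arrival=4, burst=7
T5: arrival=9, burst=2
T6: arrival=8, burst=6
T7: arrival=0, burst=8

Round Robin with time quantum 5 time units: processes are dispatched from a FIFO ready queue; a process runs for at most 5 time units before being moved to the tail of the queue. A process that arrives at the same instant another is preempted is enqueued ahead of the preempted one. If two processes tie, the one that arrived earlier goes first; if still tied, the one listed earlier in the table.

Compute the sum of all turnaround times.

Gantt: | T7 0-5 | T1 5-10 | T2 10-15 | T4 15-20 | T7 20-23 | T6 23-28 | T5 28-30 | T3 30-34 | T2 34-36 | T4 36-38 | T6 38-39 |
Completion: T1=10  T2=36  T3=34  T4=38  T5=30  T6=39  T7=23
Turnaround (C−A): T1=8  T2=32  T3=22  T4=34  T5=21  T6=31  T7=23
Turnaround = completion − arrival: T1=8, T2=32, T3=22, T4=34, T5=21, T6=31, T7=23
Total turnaround = 8 + 32 + 22 + 34 + 21 + 31 + 23 = 171

171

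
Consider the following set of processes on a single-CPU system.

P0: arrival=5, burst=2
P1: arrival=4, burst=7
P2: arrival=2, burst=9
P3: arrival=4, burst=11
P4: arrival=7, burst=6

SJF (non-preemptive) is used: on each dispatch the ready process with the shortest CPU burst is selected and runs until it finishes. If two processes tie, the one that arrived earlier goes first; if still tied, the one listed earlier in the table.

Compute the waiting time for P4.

6

Schedule: | idle 0-2 | P2 2-11 | P0 11-13 | P4 13-19 | P1 19-26 | P3 26-37 |
Completion: P0=13  P1=26  P2=11  P3=37  P4=19
Turnaround (C−A): P0=8  P1=22  P2=9  P3=33  P4=12
Waiting(P4) = turnaround − burst = 12 − 6 = 6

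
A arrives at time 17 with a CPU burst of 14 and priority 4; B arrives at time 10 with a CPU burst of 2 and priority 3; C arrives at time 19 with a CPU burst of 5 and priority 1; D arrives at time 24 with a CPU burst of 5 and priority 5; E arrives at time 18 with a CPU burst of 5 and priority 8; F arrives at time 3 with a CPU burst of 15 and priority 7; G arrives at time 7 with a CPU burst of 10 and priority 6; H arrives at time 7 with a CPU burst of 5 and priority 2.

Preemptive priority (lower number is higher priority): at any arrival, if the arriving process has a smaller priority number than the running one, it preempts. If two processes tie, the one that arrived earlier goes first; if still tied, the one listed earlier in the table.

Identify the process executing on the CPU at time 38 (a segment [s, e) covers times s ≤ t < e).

Timeline: | idle 0-3 | F 3-7 | H 7-12 | B 12-14 | G 14-17 | A 17-19 | C 19-24 | A 24-36 | D 36-41 | G 41-48 | F 48-59 | E 59-64 |
Completion: A=36  B=14  C=24  D=41  E=64  F=59  G=48  H=12

D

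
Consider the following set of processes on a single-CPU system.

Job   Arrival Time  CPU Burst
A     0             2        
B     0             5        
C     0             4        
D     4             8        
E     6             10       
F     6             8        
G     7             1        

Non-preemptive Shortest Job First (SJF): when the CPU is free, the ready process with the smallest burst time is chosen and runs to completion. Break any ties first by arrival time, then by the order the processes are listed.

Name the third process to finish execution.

Timeline: | A 0-2 | C 2-6 | B 6-11 | G 11-12 | D 12-20 | F 20-28 | E 28-38 |
Completion: A=2  B=11  C=6  D=20  E=38  F=28  G=12
Turnaround (C−A): A=2  B=11  C=6  D=16  E=32  F=22  G=5
Finish order: A → C → B → G → D → F → E

B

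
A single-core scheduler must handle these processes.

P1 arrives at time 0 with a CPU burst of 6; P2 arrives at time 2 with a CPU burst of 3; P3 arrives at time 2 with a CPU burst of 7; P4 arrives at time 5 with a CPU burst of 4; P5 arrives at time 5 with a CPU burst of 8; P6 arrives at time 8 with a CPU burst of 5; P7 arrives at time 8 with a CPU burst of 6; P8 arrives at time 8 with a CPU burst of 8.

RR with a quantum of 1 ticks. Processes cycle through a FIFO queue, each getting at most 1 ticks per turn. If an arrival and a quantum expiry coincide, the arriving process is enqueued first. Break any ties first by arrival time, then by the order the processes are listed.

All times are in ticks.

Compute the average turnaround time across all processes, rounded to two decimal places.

Timeline: | P1 0-2 | P2 2-3 | P3 3-4 | P1 4-5 | P2 5-6 | P3 6-7 | P4 7-8 | P5 8-9 | P1 9-10 | P2 10-11 | P3 11-12 | P6 12-13 | P7 13-14 | P8 14-15 | P4 15-16 | P5 16-17 | P1 17-18 | P3 18-19 | P6 19-20 | P7 20-21 | P8 21-22 | P4 22-23 | P5 23-24 | P1 24-25 | P3 25-26 | P6 26-27 | P7 27-28 | P8 28-29 | P4 29-30 | P5 30-31 | P3 31-32 | P6 32-33 | P7 33-34 | P8 34-35 | P5 35-36 | P3 36-37 | P6 37-38 | P7 38-39 | P8 39-40 | P5 40-41 | P7 41-42 | P8 42-43 | P5 43-44 | P8 44-45 | P5 45-46 | P8 46-47 |
Completion: P1=25  P2=11  P3=37  P4=30  P5=46  P6=38  P7=42  P8=47
Turnaround times: P1=25, P2=9, P3=35, P4=25, P5=41, P6=30, P7=34, P8=39
Average turnaround = (25+9+35+25+41+30+34+39) / 8 = 238/8 = 29.75

29.75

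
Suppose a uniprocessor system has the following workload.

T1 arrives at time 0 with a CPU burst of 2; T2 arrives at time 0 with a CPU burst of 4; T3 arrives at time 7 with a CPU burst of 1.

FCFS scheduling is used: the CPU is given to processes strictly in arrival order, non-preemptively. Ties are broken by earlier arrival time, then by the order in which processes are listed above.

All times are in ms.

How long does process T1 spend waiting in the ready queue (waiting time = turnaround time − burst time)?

Timeline: | T1 0-2 | T2 2-6 | idle 6-7 | T3 7-8 |
Completion: T1=2  T2=6  T3=8
Turnaround (C−A): T1=2  T2=6  T3=1
Waiting(T1) = turnaround − burst = 2 − 2 = 0

0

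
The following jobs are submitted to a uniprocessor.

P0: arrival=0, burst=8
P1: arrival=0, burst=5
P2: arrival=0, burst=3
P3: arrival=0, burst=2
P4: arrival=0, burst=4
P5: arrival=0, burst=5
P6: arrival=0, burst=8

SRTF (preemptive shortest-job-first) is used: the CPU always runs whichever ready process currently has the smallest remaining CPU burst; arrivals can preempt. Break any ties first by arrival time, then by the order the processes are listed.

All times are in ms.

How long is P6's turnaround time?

35

Schedule: | P3 0-2 | P2 2-5 | P4 5-9 | P1 9-14 | P5 14-19 | P0 19-27 | P6 27-35 |
Completion: P0=27  P1=14  P2=5  P3=2  P4=9  P5=19  P6=35
Turnaround (C−A): P0=27  P1=14  P2=5  P3=2  P4=9  P5=19  P6=35
Turnaround(P6) = completion − arrival = 35 − 0 = 35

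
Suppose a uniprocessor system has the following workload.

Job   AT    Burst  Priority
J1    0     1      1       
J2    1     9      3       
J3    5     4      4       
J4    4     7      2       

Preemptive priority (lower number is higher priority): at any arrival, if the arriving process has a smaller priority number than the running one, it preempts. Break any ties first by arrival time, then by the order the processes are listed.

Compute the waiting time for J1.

Timeline: | J1 0-1 | J2 1-4 | J4 4-11 | J2 11-17 | J3 17-21 |
Completion: J1=1  J2=17  J3=21  J4=11
Turnaround (C−A): J1=1  J2=16  J3=16  J4=7
Waiting(J1) = turnaround − burst = 1 − 1 = 0

0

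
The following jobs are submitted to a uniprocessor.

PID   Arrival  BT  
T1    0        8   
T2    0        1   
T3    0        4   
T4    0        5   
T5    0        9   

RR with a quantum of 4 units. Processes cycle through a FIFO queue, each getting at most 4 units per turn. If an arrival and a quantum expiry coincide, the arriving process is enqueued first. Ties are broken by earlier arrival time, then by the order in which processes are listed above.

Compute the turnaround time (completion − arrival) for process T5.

Schedule: | T1 0-4 | T2 4-5 | T3 5-9 | T4 9-13 | T5 13-17 | T1 17-21 | T4 21-22 | T5 22-27 |
Completion: T1=21  T2=5  T3=9  T4=22  T5=27
Turnaround(T5) = completion − arrival = 27 − 0 = 27

27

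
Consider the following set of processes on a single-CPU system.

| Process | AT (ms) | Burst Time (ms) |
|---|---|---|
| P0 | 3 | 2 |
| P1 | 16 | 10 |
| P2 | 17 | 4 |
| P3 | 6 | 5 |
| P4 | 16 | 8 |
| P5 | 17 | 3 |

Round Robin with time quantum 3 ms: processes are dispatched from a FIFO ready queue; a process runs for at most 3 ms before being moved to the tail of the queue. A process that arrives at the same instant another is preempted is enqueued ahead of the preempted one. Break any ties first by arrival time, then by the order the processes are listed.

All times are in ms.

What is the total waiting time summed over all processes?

Timeline: | idle 0-3 | P0 3-5 | idle 5-6 | P3 6-11 | idle 11-16 | P1 16-19 | P4 19-22 | P2 22-25 | P5 25-28 | P1 28-31 | P4 31-34 | P2 34-35 | P1 35-38 | P4 38-40 | P1 40-41 |
Completion: P0=5  P1=41  P2=35  P3=11  P4=40  P5=28
Turnaround (C−A): P0=2  P1=25  P2=18  P3=5  P4=24  P5=11
Waiting = turnaround − burst: P0=0, P1=15, P2=14, P3=0, P4=16, P5=8
Total waiting = 0 + 15 + 14 + 0 + 16 + 8 = 53

53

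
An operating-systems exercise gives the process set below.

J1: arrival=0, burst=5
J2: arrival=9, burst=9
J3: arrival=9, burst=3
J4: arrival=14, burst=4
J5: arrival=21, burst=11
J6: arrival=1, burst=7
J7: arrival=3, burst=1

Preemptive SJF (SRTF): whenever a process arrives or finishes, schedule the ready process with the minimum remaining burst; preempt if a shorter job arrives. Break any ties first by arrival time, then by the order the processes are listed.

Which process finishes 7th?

Gantt: | J1 0-3 | J7 3-4 | J1 4-6 | J6 6-9 | J3 9-12 | J6 12-16 | J4 16-20 | J2 20-29 | J5 29-40 |
Completion: J1=6  J2=29  J3=12  J4=20  J5=40  J6=16  J7=4
Turnaround (C−A): J1=6  J2=20  J3=3  J4=6  J5=19  J6=15  J7=1
Finish order: J7 → J1 → J3 → J6 → J4 → J2 → J5

J5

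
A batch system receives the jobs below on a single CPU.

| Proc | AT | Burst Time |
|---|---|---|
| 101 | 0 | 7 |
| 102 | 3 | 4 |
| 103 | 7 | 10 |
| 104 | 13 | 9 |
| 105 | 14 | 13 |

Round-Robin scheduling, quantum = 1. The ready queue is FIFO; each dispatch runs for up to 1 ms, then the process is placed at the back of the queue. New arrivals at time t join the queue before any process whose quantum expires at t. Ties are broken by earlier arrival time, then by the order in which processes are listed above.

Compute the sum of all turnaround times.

103

Schedule: | 101 0-3 | 102 3-4 | 101 4-5 | 102 5-6 | 101 6-7 | 102 7-8 | 103 8-9 | 101 9-10 | 102 10-11 | 103 11-12 | 101 12-13 | 103 13-14 | 104 14-15 | 105 15-16 | 103 16-17 | 104 17-18 | 105 18-19 | 103 19-20 | 104 20-21 | 105 21-22 | 103 22-23 | 104 23-24 | 105 24-25 | 103 25-26 | 104 26-27 | 105 27-28 | 103 28-29 | 104 29-30 | 105 30-31 | 103 31-32 | 104 32-33 | 105 33-34 | 103 34-35 | 104 35-36 | 105 36-37 | 104 37-38 | 105 38-43 |
Completion: 101=13  102=11  103=35  104=38  105=43
Turnaround (C−A): 101=13  102=8  103=28  104=25  105=29
Turnaround = completion − arrival: 101=13, 102=8, 103=28, 104=25, 105=29
Total turnaround = 13 + 8 + 28 + 25 + 29 = 103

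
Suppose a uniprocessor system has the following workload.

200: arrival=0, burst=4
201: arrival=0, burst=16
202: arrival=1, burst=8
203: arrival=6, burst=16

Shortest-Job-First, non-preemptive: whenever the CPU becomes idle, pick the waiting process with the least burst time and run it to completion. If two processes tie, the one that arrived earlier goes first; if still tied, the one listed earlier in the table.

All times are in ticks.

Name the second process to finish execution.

202

Gantt: | 200 0-4 | 202 4-12 | 201 12-28 | 203 28-44 |
Completion: 200=4  201=28  202=12  203=44
Finish order: 200 → 202 → 201 → 203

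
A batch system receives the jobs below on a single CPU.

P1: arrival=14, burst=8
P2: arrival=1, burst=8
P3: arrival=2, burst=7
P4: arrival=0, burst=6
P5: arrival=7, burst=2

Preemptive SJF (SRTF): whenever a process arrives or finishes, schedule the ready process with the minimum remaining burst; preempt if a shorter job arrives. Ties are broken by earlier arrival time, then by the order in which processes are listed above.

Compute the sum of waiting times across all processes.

Timeline: | P4 0-6 | P3 6-7 | P5 7-9 | P3 9-15 | P2 15-23 | P1 23-31 |
Completion: P1=31  P2=23  P3=15  P4=6  P5=9
Waiting = turnaround − burst: P1=9, P2=14, P3=6, P4=0, P5=0
Total waiting = 9 + 14 + 6 + 0 + 0 = 29

29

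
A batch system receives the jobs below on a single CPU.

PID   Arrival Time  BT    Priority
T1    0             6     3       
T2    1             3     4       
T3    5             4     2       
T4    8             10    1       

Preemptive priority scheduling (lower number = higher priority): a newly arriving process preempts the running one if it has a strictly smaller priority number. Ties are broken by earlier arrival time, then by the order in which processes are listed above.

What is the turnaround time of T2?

Timeline: | T1 0-5 | T3 5-8 | T4 8-18 | T3 18-19 | T1 19-20 | T2 20-23 |
Completion: T1=20  T2=23  T3=19  T4=18
Turnaround (C−A): T1=20  T2=22  T3=14  T4=10
Turnaround(T2) = completion − arrival = 23 − 1 = 22

22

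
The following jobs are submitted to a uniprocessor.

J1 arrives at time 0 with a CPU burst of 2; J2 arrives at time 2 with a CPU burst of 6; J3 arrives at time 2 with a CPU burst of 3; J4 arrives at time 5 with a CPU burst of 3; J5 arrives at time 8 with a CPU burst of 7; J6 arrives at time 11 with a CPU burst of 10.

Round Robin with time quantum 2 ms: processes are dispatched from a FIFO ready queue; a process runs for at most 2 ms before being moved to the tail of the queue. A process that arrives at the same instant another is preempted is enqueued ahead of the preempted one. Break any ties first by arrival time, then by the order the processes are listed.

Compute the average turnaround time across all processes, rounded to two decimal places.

Timeline: | J1 0-2 | J2 2-4 | J3 4-6 | J2 6-8 | J4 8-10 | J3 10-11 | J5 11-13 | J2 13-15 | J4 15-16 | J6 16-18 | J5 18-20 | J6 20-22 | J5 22-24 | J6 24-26 | J5 26-27 | J6 27-31 |
Completion: J1=2  J2=15  J3=11  J4=16  J5=27  J6=31
Turnaround times: J1=2, J2=13, J3=9, J4=11, J5=19, J6=20
Average turnaround = (2+13+9+11+19+20) / 6 = 74/6 = 12.33

12.33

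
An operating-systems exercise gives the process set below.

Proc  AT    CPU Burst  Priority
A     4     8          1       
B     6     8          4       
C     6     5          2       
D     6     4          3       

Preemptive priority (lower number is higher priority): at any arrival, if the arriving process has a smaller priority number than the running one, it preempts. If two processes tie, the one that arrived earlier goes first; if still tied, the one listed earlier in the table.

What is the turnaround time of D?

Schedule: | idle 0-4 | A 4-12 | C 12-17 | D 17-21 | B 21-29 |
Completion: A=12  B=29  C=17  D=21
Turnaround(D) = completion − arrival = 21 − 6 = 15

15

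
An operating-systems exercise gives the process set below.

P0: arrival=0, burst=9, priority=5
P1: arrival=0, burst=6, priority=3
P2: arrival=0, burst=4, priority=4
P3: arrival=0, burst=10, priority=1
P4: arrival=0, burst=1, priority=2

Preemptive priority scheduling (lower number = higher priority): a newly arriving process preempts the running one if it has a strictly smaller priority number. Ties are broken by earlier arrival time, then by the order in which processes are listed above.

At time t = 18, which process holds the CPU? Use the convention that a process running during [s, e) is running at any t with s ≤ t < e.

P2

Gantt: | P3 0-10 | P4 10-11 | P1 11-17 | P2 17-21 | P0 21-30 |
Completion: P0=30  P1=17  P2=21  P3=10  P4=11
Turnaround (C−A): P0=30  P1=17  P2=21  P3=10  P4=11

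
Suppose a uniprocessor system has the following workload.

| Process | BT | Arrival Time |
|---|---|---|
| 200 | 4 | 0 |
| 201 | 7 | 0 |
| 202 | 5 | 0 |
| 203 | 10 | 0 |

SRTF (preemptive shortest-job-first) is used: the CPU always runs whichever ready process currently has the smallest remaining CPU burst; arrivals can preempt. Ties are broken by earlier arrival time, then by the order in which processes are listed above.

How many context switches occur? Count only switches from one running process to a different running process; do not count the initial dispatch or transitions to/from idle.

Schedule: | 200 0-4 | 202 4-9 | 201 9-16 | 203 16-26 |
Completion: 200=4  201=16  202=9  203=26
Turnaround (C−A): 200=4  201=16  202=9  203=26

3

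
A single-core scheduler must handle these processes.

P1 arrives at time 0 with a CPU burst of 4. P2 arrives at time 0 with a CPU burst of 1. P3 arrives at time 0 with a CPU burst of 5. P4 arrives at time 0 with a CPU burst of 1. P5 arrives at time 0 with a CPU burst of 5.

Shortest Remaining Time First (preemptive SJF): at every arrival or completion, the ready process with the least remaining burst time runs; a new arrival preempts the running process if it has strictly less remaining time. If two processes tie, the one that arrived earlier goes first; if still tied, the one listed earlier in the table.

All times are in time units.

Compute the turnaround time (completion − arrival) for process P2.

Gantt: | P2 0-1 | P4 1-2 | P1 2-6 | P3 6-11 | P5 11-16 |
Completion: P1=6  P2=1  P3=11  P4=2  P5=16
Turnaround (C−A): P1=6  P2=1  P3=11  P4=2  P5=16
Turnaround(P2) = completion − arrival = 1 − 0 = 1

1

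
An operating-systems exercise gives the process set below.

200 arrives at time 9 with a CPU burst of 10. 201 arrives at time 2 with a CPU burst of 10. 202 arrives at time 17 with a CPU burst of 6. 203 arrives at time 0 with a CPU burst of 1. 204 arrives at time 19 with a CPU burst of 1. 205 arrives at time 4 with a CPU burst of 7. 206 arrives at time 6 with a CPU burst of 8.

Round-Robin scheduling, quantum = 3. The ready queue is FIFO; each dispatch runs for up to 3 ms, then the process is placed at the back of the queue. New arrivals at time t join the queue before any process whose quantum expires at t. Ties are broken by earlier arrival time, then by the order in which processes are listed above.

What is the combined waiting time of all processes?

Timeline: | 203 0-1 | idle 1-2 | 201 2-5 | 205 5-8 | 201 8-11 | 206 11-14 | 205 14-17 | 200 17-20 | 201 20-23 | 206 23-26 | 202 26-29 | 205 29-30 | 204 30-31 | 200 31-34 | 201 34-35 | 206 35-37 | 202 37-40 | 200 40-44 |
Completion: 200=44  201=35  202=40  203=1  204=31  205=30  206=37
Waiting = turnaround − burst: 200=25, 201=23, 202=17, 203=0, 204=11, 205=19, 206=23
Total waiting = 25 + 23 + 17 + 0 + 11 + 19 + 23 = 118

118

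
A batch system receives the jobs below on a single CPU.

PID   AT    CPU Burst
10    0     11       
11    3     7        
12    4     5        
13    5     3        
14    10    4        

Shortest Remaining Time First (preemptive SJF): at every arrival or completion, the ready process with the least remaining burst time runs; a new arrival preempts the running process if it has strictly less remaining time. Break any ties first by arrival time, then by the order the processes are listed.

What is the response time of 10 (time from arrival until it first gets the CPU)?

Gantt: | 10 0-3 | 11 3-4 | 12 4-5 | 13 5-8 | 12 8-12 | 14 12-16 | 11 16-22 | 10 22-30 |
Completion: 10=30  11=22  12=12  13=8  14=16
Response(10) = first start − arrival = 0 − 0 = 0

0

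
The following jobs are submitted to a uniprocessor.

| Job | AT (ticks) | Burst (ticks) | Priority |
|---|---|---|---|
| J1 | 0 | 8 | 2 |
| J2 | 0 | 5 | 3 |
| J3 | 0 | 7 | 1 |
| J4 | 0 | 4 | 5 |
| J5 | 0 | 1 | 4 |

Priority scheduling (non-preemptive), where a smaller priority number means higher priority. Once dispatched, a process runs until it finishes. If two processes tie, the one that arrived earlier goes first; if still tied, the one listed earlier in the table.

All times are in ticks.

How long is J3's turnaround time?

7

Gantt: | J3 0-7 | J1 7-15 | J2 15-20 | J5 20-21 | J4 21-25 |
Completion: J1=15  J2=20  J3=7  J4=25  J5=21
Turnaround (C−A): J1=15  J2=20  J3=7  J4=25  J5=21
Turnaround(J3) = completion − arrival = 7 − 0 = 7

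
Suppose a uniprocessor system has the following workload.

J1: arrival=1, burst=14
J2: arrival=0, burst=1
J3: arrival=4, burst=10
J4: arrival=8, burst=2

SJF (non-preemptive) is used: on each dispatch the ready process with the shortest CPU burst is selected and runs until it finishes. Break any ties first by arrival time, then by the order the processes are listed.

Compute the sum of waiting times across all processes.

20

Schedule: | J2 0-1 | J1 1-15 | J4 15-17 | J3 17-27 |
Completion: J1=15  J2=1  J3=27  J4=17
Turnaround (C−A): J1=14  J2=1  J3=23  J4=9
Waiting = turnaround − burst: J1=0, J2=0, J3=13, J4=7
Total waiting = 0 + 0 + 13 + 7 = 20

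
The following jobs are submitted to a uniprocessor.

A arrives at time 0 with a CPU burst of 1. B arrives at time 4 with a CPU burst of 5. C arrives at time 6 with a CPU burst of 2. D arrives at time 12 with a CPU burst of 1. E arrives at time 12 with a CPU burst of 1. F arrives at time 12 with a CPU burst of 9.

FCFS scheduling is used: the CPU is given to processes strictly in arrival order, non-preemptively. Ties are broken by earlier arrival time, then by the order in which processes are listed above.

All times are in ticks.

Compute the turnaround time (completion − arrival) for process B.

5

Timeline: | A 0-1 | idle 1-4 | B 4-9 | C 9-11 | idle 11-12 | D 12-13 | E 13-14 | F 14-23 |
Completion: A=1  B=9  C=11  D=13  E=14  F=23
Turnaround (C−A): A=1  B=5  C=5  D=1  E=2  F=11
Turnaround(B) = completion − arrival = 9 − 4 = 5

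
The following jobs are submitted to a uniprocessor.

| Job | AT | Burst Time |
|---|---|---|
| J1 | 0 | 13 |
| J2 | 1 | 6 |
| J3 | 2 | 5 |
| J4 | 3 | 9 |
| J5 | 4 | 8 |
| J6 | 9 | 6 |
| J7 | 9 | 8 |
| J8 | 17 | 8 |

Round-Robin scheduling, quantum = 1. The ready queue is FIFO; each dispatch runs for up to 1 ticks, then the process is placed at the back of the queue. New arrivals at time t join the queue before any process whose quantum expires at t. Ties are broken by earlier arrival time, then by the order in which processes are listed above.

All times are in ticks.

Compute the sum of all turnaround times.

Timeline: | J1 0-1 | J2 1-2 | J1 2-3 | J3 3-4 | J2 4-5 | J4 5-6 | J1 6-7 | J5 7-8 | J3 8-9 | J2 9-10 | J4 10-11 | J1 11-12 | J5 12-13 | J6 13-14 | J7 14-15 | J3 15-16 | J2 16-17 | J4 17-18 | J1 18-19 | J5 19-20 | J6 20-21 | J7 21-22 | J3 22-23 | J8 23-24 | J2 24-25 | J4 25-26 | J1 26-27 | J5 27-28 | J6 28-29 | J7 29-30 | J3 30-31 | J8 31-32 | J2 32-33 | J4 33-34 | J1 34-35 | J5 35-36 | J6 36-37 | J7 37-38 | J8 38-39 | J4 39-40 | J1 40-41 | J5 41-42 | J6 42-43 | J7 43-44 | J8 44-45 | J4 45-46 | J1 46-47 | J5 47-48 | J6 48-49 | J7 49-50 | J8 50-51 | J4 51-52 | J1 52-53 | J5 53-54 | J7 54-55 | J8 55-56 | J4 56-57 | J1 57-58 | J7 58-59 | J8 59-60 | J1 60-61 | J8 61-62 | J1 62-63 |
Completion: J1=63  J2=33  J3=31  J4=57  J5=54  J6=49  J7=59  J8=62
Turnaround (C−A): J1=63  J2=32  J3=29  J4=54  J5=50  J6=40  J7=50  J8=45
Turnaround = completion − arrival: J1=63, J2=32, J3=29, J4=54, J5=50, J6=40, J7=50, J8=45
Total turnaround = 63 + 32 + 29 + 54 + 50 + 40 + 50 + 45 = 363

363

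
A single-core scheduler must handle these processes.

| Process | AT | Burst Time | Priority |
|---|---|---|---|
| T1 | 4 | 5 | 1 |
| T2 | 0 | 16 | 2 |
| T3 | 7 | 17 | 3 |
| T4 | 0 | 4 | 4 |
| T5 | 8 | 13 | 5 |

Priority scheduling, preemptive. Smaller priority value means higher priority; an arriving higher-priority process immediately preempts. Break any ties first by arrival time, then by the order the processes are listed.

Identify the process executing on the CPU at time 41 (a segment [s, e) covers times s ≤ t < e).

Schedule: | T2 0-4 | T1 4-9 | T2 9-21 | T3 21-38 | T4 38-42 | T5 42-55 |
Completion: T1=9  T2=21  T3=38  T4=42  T5=55
Turnaround (C−A): T1=5  T2=21  T3=31  T4=42  T5=47

T4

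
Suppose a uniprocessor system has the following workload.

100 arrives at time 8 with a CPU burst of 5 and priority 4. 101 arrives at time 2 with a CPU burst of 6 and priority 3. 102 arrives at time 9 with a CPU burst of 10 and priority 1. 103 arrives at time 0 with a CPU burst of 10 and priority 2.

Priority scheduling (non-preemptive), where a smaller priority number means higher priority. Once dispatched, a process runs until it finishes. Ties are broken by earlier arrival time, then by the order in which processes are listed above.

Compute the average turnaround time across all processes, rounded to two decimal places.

Schedule: | 103 0-10 | 102 10-20 | 101 20-26 | 100 26-31 |
Completion: 100=31  101=26  102=20  103=10
Turnaround (C−A): 100=23  101=24  102=11  103=10
Turnaround times: 100=23, 101=24, 102=11, 103=10
Average turnaround = (23+24+11+10) / 4 = 68/4 = 17.00

17.00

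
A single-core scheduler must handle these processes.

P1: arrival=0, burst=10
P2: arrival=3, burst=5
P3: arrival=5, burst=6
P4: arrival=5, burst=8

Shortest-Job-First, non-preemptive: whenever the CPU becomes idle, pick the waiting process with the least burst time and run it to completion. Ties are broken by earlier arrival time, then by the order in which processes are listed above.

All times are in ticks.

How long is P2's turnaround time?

Timeline: | P1 0-10 | P2 10-15 | P3 15-21 | P4 21-29 |
Completion: P1=10  P2=15  P3=21  P4=29
Turnaround (C−A): P1=10  P2=12  P3=16  P4=24
Turnaround(P2) = completion − arrival = 15 − 3 = 12

12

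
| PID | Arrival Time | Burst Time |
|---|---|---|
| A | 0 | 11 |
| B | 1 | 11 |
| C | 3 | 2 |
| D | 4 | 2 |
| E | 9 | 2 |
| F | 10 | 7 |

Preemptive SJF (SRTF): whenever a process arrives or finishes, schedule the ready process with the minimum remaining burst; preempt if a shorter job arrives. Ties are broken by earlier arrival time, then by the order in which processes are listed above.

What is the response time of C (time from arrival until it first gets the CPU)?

Gantt: | A 0-3 | C 3-5 | D 5-7 | A 7-9 | E 9-11 | A 11-17 | F 17-24 | B 24-35 |
Completion: A=17  B=35  C=5  D=7  E=11  F=24
Response(C) = first start − arrival = 3 − 3 = 0

0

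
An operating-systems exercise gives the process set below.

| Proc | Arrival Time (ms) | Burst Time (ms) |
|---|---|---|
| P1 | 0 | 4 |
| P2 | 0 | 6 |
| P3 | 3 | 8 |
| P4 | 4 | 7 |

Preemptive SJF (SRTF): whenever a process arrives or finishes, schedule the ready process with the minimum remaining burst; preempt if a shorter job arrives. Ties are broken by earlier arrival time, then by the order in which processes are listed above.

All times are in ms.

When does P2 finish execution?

10

Timeline: | P1 0-4 | P2 4-10 | P4 10-17 | P3 17-25 |
Completion: P1=4  P2=10  P3=25  P4=17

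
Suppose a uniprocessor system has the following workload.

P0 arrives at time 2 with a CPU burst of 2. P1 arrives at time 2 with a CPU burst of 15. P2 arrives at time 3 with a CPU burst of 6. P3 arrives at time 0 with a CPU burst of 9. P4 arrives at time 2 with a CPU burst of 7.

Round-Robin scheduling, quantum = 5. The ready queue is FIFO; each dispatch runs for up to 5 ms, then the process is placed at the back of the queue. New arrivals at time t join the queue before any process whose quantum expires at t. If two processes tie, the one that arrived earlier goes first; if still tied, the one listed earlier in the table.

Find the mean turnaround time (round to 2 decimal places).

Timeline: | P3 0-5 | P0 5-7 | P1 7-12 | P4 12-17 | P2 17-22 | P3 22-26 | P1 26-31 | P4 31-33 | P2 33-34 | P1 34-39 |
Completion: P0=7  P1=39  P2=34  P3=26  P4=33
Turnaround times: P0=5, P1=37, P2=31, P3=26, P4=31
Average turnaround = (5+37+31+26+31) / 5 = 130/5 = 26.00

26.00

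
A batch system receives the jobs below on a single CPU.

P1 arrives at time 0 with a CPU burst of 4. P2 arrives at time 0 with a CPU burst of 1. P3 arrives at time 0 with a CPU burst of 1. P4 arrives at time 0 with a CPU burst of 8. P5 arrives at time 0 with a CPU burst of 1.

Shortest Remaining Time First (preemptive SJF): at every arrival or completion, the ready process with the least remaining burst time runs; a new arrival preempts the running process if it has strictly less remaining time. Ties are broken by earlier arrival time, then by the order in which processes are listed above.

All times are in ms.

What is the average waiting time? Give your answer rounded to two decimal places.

Schedule: | P2 0-1 | P3 1-2 | P5 2-3 | P1 3-7 | P4 7-15 |
Completion: P1=7  P2=1  P3=2  P4=15  P5=3
Turnaround (C−A): P1=7  P2=1  P3=2  P4=15  P5=3
Waiting times: P1=3, P2=0, P3=1, P4=7, P5=2
Average waiting = (3+0+1+7+2) / 5 = 13/5 = 2.60

2.60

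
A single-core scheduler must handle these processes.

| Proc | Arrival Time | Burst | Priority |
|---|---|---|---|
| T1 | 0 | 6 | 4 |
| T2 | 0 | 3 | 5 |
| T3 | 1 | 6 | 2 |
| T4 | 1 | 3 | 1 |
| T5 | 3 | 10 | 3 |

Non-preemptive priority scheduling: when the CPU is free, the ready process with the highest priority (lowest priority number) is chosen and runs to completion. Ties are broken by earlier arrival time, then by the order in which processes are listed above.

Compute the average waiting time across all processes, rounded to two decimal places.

10.00

Gantt: | T1 0-6 | T4 6-9 | T3 9-15 | T5 15-25 | T2 25-28 |
Completion: T1=6  T2=28  T3=15  T4=9  T5=25
Waiting times: T1=0, T2=25, T3=8, T4=5, T5=12
Average waiting = (0+25+8+5+12) / 5 = 50/5 = 10.00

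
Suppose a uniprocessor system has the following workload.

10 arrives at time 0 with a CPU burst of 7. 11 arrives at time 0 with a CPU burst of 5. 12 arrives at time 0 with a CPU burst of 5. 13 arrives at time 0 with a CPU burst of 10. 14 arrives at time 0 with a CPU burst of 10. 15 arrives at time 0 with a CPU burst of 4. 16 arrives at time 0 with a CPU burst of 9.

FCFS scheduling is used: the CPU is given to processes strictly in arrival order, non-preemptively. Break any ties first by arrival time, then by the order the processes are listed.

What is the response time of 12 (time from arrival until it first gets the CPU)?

Gantt: | 10 0-7 | 11 7-12 | 12 12-17 | 13 17-27 | 14 27-37 | 15 37-41 | 16 41-50 |
Completion: 10=7  11=12  12=17  13=27  14=37  15=41  16=50
Turnaround (C−A): 10=7  11=12  12=17  13=27  14=37  15=41  16=50
Response(12) = first start − arrival = 12 − 0 = 12

12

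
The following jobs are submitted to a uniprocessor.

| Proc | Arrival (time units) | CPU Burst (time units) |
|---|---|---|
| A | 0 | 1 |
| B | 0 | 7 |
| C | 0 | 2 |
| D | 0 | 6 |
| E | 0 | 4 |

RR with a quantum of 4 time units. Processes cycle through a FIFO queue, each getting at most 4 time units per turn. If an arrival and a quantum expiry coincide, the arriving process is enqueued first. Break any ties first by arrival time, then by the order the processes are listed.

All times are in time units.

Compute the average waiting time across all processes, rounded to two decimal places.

Timeline: | A 0-1 | B 1-5 | C 5-7 | D 7-11 | E 11-15 | B 15-18 | D 18-20 |
Completion: A=1  B=18  C=7  D=20  E=15
Turnaround (C−A): A=1  B=18  C=7  D=20  E=15
Waiting times: A=0, B=11, C=5, D=14, E=11
Average waiting = (0+11+5+14+11) / 5 = 41/5 = 8.20

8.20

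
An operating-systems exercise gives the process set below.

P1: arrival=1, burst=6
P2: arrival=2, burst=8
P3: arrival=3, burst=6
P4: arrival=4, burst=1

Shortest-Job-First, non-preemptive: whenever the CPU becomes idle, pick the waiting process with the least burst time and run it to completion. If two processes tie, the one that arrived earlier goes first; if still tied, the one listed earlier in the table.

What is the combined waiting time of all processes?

Gantt: | idle 0-1 | P1 1-7 | P4 7-8 | P3 8-14 | P2 14-22 |
Completion: P1=7  P2=22  P3=14  P4=8
Waiting = turnaround − burst: P1=0, P2=12, P3=5, P4=3
Total waiting = 0 + 12 + 5 + 3 = 20

20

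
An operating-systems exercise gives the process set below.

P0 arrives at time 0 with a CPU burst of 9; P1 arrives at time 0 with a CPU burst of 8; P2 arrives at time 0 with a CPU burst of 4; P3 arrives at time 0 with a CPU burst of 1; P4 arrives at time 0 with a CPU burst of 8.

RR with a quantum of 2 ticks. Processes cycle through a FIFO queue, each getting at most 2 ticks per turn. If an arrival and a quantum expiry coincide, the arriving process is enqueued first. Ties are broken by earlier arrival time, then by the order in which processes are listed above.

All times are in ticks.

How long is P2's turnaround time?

Schedule: | P0 0-2 | P1 2-4 | P2 4-6 | P3 6-7 | P4 7-9 | P0 9-11 | P1 11-13 | P2 13-15 | P4 15-17 | P0 17-19 | P1 19-21 | P4 21-23 | P0 23-25 | P1 25-27 | P4 27-29 | P0 29-30 |
Completion: P0=30  P1=27  P2=15  P3=7  P4=29
Turnaround(P2) = completion − arrival = 15 − 0 = 15

15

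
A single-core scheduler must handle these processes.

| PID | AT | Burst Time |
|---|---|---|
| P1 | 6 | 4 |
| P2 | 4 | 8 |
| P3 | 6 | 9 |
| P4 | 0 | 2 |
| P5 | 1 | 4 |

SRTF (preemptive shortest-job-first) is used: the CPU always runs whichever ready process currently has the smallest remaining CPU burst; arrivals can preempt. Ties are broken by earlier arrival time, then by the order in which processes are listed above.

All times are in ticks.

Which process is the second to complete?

P5

Gantt: | P4 0-2 | P5 2-6 | P1 6-10 | P2 10-18 | P3 18-27 |
Completion: P1=10  P2=18  P3=27  P4=2  P5=6
Turnaround (C−A): P1=4  P2=14  P3=21  P4=2  P5=5
Finish order: P4 → P5 → P1 → P2 → P3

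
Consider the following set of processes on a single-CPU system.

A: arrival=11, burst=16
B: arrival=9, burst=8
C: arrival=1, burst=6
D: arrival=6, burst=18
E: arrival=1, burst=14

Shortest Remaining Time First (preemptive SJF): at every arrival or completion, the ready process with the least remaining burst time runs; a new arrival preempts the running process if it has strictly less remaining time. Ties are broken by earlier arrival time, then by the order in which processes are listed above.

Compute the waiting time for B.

Schedule: | idle 0-1 | C 1-7 | E 7-9 | B 9-17 | E 17-29 | A 29-45 | D 45-63 |
Completion: A=45  B=17  C=7  D=63  E=29
Waiting(B) = turnaround − burst = 8 − 8 = 0

0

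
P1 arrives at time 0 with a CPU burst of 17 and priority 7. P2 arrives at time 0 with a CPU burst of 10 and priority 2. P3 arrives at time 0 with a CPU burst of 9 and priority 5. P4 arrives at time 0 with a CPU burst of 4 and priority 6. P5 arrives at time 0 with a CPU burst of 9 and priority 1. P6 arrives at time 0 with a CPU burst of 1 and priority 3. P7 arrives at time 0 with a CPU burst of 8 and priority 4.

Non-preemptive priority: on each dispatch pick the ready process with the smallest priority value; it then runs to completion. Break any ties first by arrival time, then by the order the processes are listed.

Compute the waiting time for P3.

Gantt: | P5 0-9 | P2 9-19 | P6 19-20 | P7 20-28 | P3 28-37 | P4 37-41 | P1 41-58 |
Completion: P1=58  P2=19  P3=37  P4=41  P5=9  P6=20  P7=28
Waiting(P3) = turnaround − burst = 37 − 9 = 28

28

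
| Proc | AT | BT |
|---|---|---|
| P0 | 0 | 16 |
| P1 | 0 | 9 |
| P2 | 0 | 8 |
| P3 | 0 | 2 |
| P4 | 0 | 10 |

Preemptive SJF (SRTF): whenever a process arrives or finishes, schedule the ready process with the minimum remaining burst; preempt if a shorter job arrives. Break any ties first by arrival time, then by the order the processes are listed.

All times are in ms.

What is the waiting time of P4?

19

Schedule: | P3 0-2 | P2 2-10 | P1 10-19 | P4 19-29 | P0 29-45 |
Completion: P0=45  P1=19  P2=10  P3=2  P4=29
Turnaround (C−A): P0=45  P1=19  P2=10  P3=2  P4=29
Waiting(P4) = turnaround − burst = 29 − 10 = 19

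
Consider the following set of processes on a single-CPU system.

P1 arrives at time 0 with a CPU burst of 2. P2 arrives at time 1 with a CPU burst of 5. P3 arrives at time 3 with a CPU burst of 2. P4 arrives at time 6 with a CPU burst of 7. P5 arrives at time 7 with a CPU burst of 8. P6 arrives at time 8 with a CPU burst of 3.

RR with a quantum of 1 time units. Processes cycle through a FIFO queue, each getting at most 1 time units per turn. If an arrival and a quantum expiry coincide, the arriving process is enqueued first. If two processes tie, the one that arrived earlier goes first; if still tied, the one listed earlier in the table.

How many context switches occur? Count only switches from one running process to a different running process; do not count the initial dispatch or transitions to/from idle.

25

Gantt: | P1 0-1 | P2 1-2 | P1 2-3 | P2 3-4 | P3 4-5 | P2 5-6 | P3 6-7 | P4 7-8 | P2 8-9 | P5 9-10 | P6 10-11 | P4 11-12 | P2 12-13 | P5 13-14 | P6 14-15 | P4 15-16 | P5 16-17 | P6 17-18 | P4 18-19 | P5 19-20 | P4 20-21 | P5 21-22 | P4 22-23 | P5 23-24 | P4 24-25 | P5 25-27 |
Completion: P1=3  P2=13  P3=7  P4=25  P5=27  P6=18
Turnaround (C−A): P1=3  P2=12  P3=4  P4=19  P5=20  P6=10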